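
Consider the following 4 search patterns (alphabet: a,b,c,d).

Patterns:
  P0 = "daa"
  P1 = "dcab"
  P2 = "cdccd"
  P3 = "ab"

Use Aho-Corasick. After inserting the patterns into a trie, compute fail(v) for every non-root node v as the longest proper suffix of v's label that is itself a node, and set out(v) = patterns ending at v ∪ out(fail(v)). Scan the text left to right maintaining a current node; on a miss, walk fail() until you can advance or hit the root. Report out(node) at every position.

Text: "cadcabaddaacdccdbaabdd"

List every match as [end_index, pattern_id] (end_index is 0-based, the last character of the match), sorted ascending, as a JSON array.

Build:
Trie nodes:
  0='ε' goto a→12 c→7 d→1
  1='d' goto a→2 c→4
  2='da' goto a→3
  3='daa' goto ·  ←P0
  4='dc' goto a→5
  5='dca' goto b→6
  6='dcab' goto ·  ←P1
  7='c' goto d→8
  8='cd' goto c→9
  9='cdc' goto c→10
  10='cdcc' goto d→11
  11='cdccd' goto ·  ←P2
  12='a' goto b→13
  13='ab' goto ·  ←P3

Failure links (BFS by depth):
  n1('d'): parent n0 fail=0; on 'd' 0 → fail=0;  out ∅∪∅=∅
  n7('c'): parent n0 fail=0; on 'c' 0 → fail=0;  out ∅∪∅=∅
  n12('a'): parent n0 fail=0; on 'a' 0 → fail=0;  out ∅∪∅=∅
  n2('da'): parent n1 fail=0; on 'a' 0 → fail=12;  out ∅∪∅=∅
  n4('dc'): parent n1 fail=0; on 'c' 0 → fail=7;  out ∅∪∅=∅
  n8('cd'): parent n7 fail=0; on 'd' 0 → fail=1;  out ∅∪∅=∅
  n13('ab'): parent n12 fail=0; on 'b' 0 → fail=0;  out {3}∪∅={3}
  n3('daa'): parent n2 fail=12; on 'a' 12→0 → fail=12;  out {0}∪∅={0}
  n5('dca'): parent n4 fail=7; on 'a' 7→0 → fail=12;  out ∅∪∅=∅
  n9('cdc'): parent n8 fail=1; on 'c' 1 → fail=4;  out ∅∪∅=∅
  n6('dcab'): parent n5 fail=12; on 'b' 12 → fail=13;  out {1}∪{3}={1,3}
  n10('cdcc'): parent n9 fail=4; on 'c' 4→7→0 → fail=7;  out ∅∪∅=∅
  n11('cdccd'): parent n10 fail=7; on 'd' 7 → fail=8;  out {2}∪∅={2}

Run:
i=0 'c': node 0→7
i=1 'a': node 7→12 ·f
i=2 'd': node 12→1 ·f
i=3 'c': node 1→4
i=4 'a': node 4→5
i=5 'b': node 5→6  ** P1@[2:5],P3@[4:5]
i=6 'a': node 6→12 ·f
i=7 'd': node 12→1 ·f
i=8 'd': node 1→1 ·f
i=9 'a': node 1→2
i=10 'a': node 2→3  ** P0@[8:10]
i=11 'c': node 3→7 ·f
i=12 'd': node 7→8
i=13 'c': node 8→9
i=14 'c': node 9→10
i=15 'd': node 10→11  ** P2@[11:15]
i=16 'b': node 11→0 ·f
i=17 'a': node 0→12
i=18 'a': node 12→12 ·f
i=19 'b': node 12→13  ** P3@[18:19]
i=20 'd': node 13→1 ·f
i=21 'd': node 1→1 ·f

Result: [[5,1],[5,3],[10,0],[15,2],[19,3]]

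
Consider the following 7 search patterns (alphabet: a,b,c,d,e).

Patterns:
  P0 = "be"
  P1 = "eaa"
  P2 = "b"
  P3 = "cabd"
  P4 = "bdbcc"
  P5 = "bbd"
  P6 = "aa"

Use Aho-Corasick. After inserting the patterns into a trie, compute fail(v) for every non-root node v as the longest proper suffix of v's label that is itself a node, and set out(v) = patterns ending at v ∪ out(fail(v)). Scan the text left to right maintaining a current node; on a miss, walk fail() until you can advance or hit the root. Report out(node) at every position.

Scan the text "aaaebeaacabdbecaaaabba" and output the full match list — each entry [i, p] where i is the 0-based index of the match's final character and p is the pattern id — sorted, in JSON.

Build:
Trie (insert patterns):
  0='ε' goto a→16 b→1 c→6 e→3
  1='b' goto b→14 d→10 e→2  [P2 ends]
  2='be' goto ·  [P0 ends]
  3='e' goto a→4
  4='ea' goto a→5
  5='eaa' goto ·  [P1 ends]
  6='c' goto a→7
  7='ca' goto b→8
  8='cab' goto d→9
  9='cabd' goto ·  [P3 ends]
  10='bd' goto b→11
  11='bdb' goto c→12
  12='bdbc' goto c→13
  13='bdbcc' goto ·  [P4 ends]
  14='bb' goto d→15
  15='bbd' goto ·  [P5 ends]
  16='a' goto a→17
  17='aa' goto ·  [P6 ends]

Failure links (BFS by depth):
  n1('b'): parent n0 fail=0; on 'b' 0 → fail=0;  out {2}∪∅={2}
  n3('e'): parent n0 fail=0; on 'e' 0 → fail=0;  out ∅∪∅=∅
  n6('c'): parent n0 fail=0; on 'c' 0 → fail=0;  out ∅∪∅=∅
  n16('a'): parent n0 fail=0; on 'a' 0 → fail=0;  out ∅∪∅=∅
  n2('be'): parent n1 fail=0; on 'e' 0 → fail=3;  out {0}∪∅={0}
  n4('ea'): parent n3 fail=0; on 'a' 0 → fail=16;  out ∅∪∅=∅
  n7('ca'): parent n6 fail=0; on 'a' 0 → fail=16;  out ∅∪∅=∅
  n10('bd'): parent n1 fail=0; on 'd' 0 → fail=0;  out ∅∪∅=∅
  n14('bb'): parent n1 fail=0; on 'b' 0 → fail=1;  out ∅∪{2}={2}
  n17('aa'): parent n16 fail=0; on 'a' 0 → fail=16;  out {6}∪∅={6}
  n5('eaa'): parent n4 fail=16; on 'a' 16 → fail=17;  out {1}∪{6}={1,6}
  n8('cab'): parent n7 fail=16; on 'b' 16→0 → fail=1;  out ∅∪{2}={2}
  n11('bdb'): parent n10 fail=0; on 'b' 0 → fail=1;  out ∅∪{2}={2}
  n15('bbd'): parent n14 fail=1; on 'd' 1 → fail=10;  out {5}∪∅={5}
  n9('cabd'): parent n8 fail=1; on 'd' 1 → fail=10;  out {3}∪∅={3}
  n12('bdbc'): parent n11 fail=1; on 'c' 1→0 → fail=6;  out ∅∪∅=∅
  n13('bdbcc'): parent n12 fail=6; on 'c' 6→0 → fail=6;  out {4}∪∅={4}

Run:
pos 0 'a': at 16
pos 1 'a': at 17  ** P6@[0:1]
pos 2 'a': at 17 (fail-walked)  ** P6@[1:2]
pos 3 'e': at 3 (fail-walked)
pos 4 'b': at 1 (fail-walked)  ** P2@[4:4]
pos 5 'e': at 2  ** P0@[4:5]
pos 6 'a': at 4 (fail-walked)
pos 7 'a': at 5  ** P1@[5:7],P6@[6:7]
pos 8 'c': at 6 (fail-walked)
pos 9 'a': at 7
pos 10 'b': at 8  ** P2@[10:10]
pos 11 'd': at 9  ** P3@[8:11]
pos 12 'b': at 11 (fail-walked)  ** P2@[12:12]
pos 13 'e': at 2 (fail-walked)  ** P0@[12:13]
pos 14 'c': at 6 (fail-walked)
pos 15 'a': at 7
pos 16 'a': at 17 (fail-walked)  ** P6@[15:16]
pos 17 'a': at 17 (fail-walked)  ** P6@[16:17]
pos 18 'a': at 17 (fail-walked)  ** P6@[17:18]
pos 19 'b': at 1 (fail-walked)  ** P2@[19:19]
pos 20 'b': at 14  ** P2@[20:20]
pos 21 'a': at 16 (fail-walked)

Matches: [[1,6],[2,6],[4,2],[5,0],[7,1],[7,6],[10,2],[11,3],[12,2],[13,0],[16,6],[17,6],[18,6],[19,2],[20,2]]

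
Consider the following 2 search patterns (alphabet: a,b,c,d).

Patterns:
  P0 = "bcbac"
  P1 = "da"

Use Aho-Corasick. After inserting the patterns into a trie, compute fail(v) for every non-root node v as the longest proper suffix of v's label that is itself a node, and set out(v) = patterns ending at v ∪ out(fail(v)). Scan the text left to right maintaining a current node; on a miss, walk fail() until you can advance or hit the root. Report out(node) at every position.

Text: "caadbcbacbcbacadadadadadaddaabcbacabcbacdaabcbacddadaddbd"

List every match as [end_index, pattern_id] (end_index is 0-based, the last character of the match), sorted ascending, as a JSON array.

Build:
Trie (insert patterns):
  n0 'ε': b→1 d→6
  n1 'b': c→2
  n2 'bc': b→3
  n3 'bcb': a→4
  n4 'bcba': c→5
  n5 'bcbac': ·  ←P0
  n6 'd': a→7
  n7 'da': ·  ←P1

Failure links (BFS by depth):
  n1('b'): parent n0 fail=0; on 'b' 0 → fail=0;  out ∅∪∅=∅
  n6('d'): parent n0 fail=0; on 'd' 0 → fail=0;  out ∅∪∅=∅
  n2('bc'): parent n1 fail=0; on 'c' 0 → fail=0;  out ∅∪∅=∅
  n7('da'): parent n6 fail=0; on 'a' 0 → fail=0;  out {1}∪∅={1}
  n3('bcb'): parent n2 fail=0; on 'b' 0 → fail=1;  out ∅∪∅=∅
  n4('bcba'): parent n3 fail=1; on 'a' 1→0 → fail=0;  out ∅∪∅=∅
  n5('bcbac'): parent n4 fail=0; on 'c' 0 → fail=0;  out {0}∪∅={0}

Scan:
[0] read 'c'  n0⇒n0
[1] read 'a'  n0⇒n0
[2] read 'a'  n0⇒n0
[3] read 'd'  n0⇒n6
[4] read 'b'  n6⇒n1 ·f
[5] read 'c'  n1⇒n2
[6] read 'b'  n2⇒n3
[7] read 'a'  n3⇒n4
[8] read 'c'  n4⇒n5  → match P0@[4:8]
[9] read 'b'  n5⇒n1 ·f
[10] read 'c'  n1⇒n2
[11] read 'b'  n2⇒n3
[12] read 'a'  n3⇒n4
[13] read 'c'  n4⇒n5  → match P0@[9:13]
[14] read 'a'  n5⇒n0 ·f
[15] read 'd'  n0⇒n6
[16] read 'a'  n6⇒n7  → match P1@[15:16]
[17] read 'd'  n7⇒n6 ·f
[18] read 'a'  n6⇒n7  → match P1@[17:18]
[19] read 'd'  n7⇒n6 ·f
[20] read 'a'  n6⇒n7  → match P1@[19:20]
[21] read 'd'  n7⇒n6 ·f
[22] read 'a'  n6⇒n7  → match P1@[21:22]
[23] read 'd'  n7⇒n6 ·f
[24] read 'a'  n6⇒n7  → match P1@[23:24]
[25] read 'd'  n7⇒n6 ·f
[26] read 'd'  n6⇒n6 ·f
[27] read 'a'  n6⇒n7  → match P1@[26:27]
[28] read 'a'  n7⇒n0 ·f
[29] read 'b'  n0⇒n1
[30] read 'c'  n1⇒n2
[31] read 'b'  n2⇒n3
[32] read 'a'  n3⇒n4
[33] read 'c'  n4⇒n5  → match P0@[29:33]
[34] read 'a'  n5⇒n0 ·f
[35] read 'b'  n0⇒n1
[36] read 'c'  n1⇒n2
[37] read 'b'  n2⇒n3
[38] read 'a'  n3⇒n4
[39] read 'c'  n4⇒n5  → match P0@[35:39]
[40] read 'd'  n5⇒n6 ·f
[41] read 'a'  n6⇒n7  → match P1@[40:41]
[42] read 'a'  n7⇒n0 ·f
[43] read 'b'  n0⇒n1
[44] read 'c'  n1⇒n2
[45] read 'b'  n2⇒n3
[46] read 'a'  n3⇒n4
[47] read 'c'  n4⇒n5  → match P0@[43:47]
[48] read 'd'  n5⇒n6 ·f
[49] read 'd'  n6⇒n6 ·f
[50] read 'a'  n6⇒n7  → match P1@[49:50]
[51] read 'd'  n7⇒n6 ·f
[52] read 'a'  n6⇒n7  → match P1@[51:52]
[53] read 'd'  n7⇒n6 ·f
[54] read 'd'  n6⇒n6 ·f
[55] read 'b'  n6⇒n1 ·f
[56] read 'd'  n1⇒n6 ·f

Matches: [[8,0],[13,0],[16,1],[18,1],[20,1],[22,1],[24,1],[27,1],[33,0],[39,0],[41,1],[47,0],[50,1],[52,1]]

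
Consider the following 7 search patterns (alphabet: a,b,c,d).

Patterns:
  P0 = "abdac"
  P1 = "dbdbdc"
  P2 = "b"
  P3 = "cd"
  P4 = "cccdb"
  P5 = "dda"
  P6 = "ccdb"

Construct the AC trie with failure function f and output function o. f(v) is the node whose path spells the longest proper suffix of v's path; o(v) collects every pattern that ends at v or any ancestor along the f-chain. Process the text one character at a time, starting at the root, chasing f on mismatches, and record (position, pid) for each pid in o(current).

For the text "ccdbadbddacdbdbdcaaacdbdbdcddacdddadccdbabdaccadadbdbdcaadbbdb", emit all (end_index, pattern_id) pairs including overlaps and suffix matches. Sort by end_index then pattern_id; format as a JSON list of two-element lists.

Build automaton:
Trie (insert patterns):
  n0 'ε': a→1 b→12 c→13 d→6
  n1 'a': b→2
  n2 'ab': d→3
  n3 'abd': a→4
  n4 'abda': c→5
  n5 'abdac': ·  ←P0
  n6 'd': b→7 d→19
  n7 'db': d→8
  n8 'dbd': b→9
  n9 'dbdb': d→10
  n10 'dbdbd': c→11
  n11 'dbdbdc': ·  ←P1
  n12 'b': ·  ←P2
  n13 'c': c→15 d→14
  n14 'cd': ·  ←P3
  n15 'cc': c→16 d→21
  n16 'ccc': d→17
  n17 'cccd': b→18
  n18 'cccdb': ·  ←P4
  n19 'dd': a→20
  n20 'dda': ·  ←P5
  n21 'ccd': b→22
  n22 'ccdb': ·  ←P6

Failure links (BFS by depth):
  n1('a'): parent n0 fail=0; on 'a' 0 → fail=0;  out ∅∪∅=∅
  n6('d'): parent n0 fail=0; on 'd' 0 → fail=0;  out ∅∪∅=∅
  n12('b'): parent n0 fail=0; on 'b' 0 → fail=0;  out {2}∪∅={2}
  n13('c'): parent n0 fail=0; on 'c' 0 → fail=0;  out ∅∪∅=∅
  n2('ab'): parent n1 fail=0; on 'b' 0 → fail=12;  out ∅∪{2}={2}
  n7('db'): parent n6 fail=0; on 'b' 0 → fail=12;  out ∅∪{2}={2}
  n14('cd'): parent n13 fail=0; on 'd' 0 → fail=6;  out {3}∪∅={3}
  n15('cc'): parent n13 fail=0; on 'c' 0 → fail=13;  out ∅∪∅=∅
  n19('dd'): parent n6 fail=0; on 'd' 0 → fail=6;  out ∅∪∅=∅
  n3('abd'): parent n2 fail=12; on 'd' 12→0 → fail=6;  out ∅∪∅=∅
  n8('dbd'): parent n7 fail=12; on 'd' 12→0 → fail=6;  out ∅∪∅=∅
  n16('ccc'): parent n15 fail=13; on 'c' 13 → fail=15;  out ∅∪∅=∅
  n20('dda'): parent n19 fail=6; on 'a' 6→0 → fail=1;  out {5}∪∅={5}
  n21('ccd'): parent n15 fail=13; on 'd' 13 → fail=14;  out ∅∪{3}={3}
  n4('abda'): parent n3 fail=6; on 'a' 6→0 → fail=1;  out ∅∪∅=∅
  n9('dbdb'): parent n8 fail=6; on 'b' 6 → fail=7;  out ∅∪{2}={2}
  n17('cccd'): parent n16 fail=15; on 'd' 15 → fail=21;  out ∅∪{3}={3}
  n22('ccdb'): parent n21 fail=14; on 'b' 14→6 → fail=7;  out {6}∪{2}={2,6}
  n5('abdac'): parent n4 fail=1; on 'c' 1→0 → fail=13;  out {0}∪∅={0}
  n10('dbdbd'): parent n9 fail=7; on 'd' 7 → fail=8;  out ∅∪∅=∅
  n18('cccdb'): parent n17 fail=21; on 'b' 21 → fail=22;  out {4}∪{2,6}={2,4,6}
  n11('dbdbdc'): parent n10 fail=8; on 'c' 8→6→0 → fail=13;  out {1}∪∅={1}

Run:
[0] read 'c'  n0⇒n13
[1] read 'c'  n13⇒n15
[2] read 'd'  n15⇒n21  ** P3@[1:2]
[3] read 'b'  n21⇒n22  ** P2@[3:3],P6@[0:3]
[4] read 'a'  n22⇒n1 ·f
[5] read 'd'  n1⇒n6 ·f
[6] read 'b'  n6⇒n7  ** P2@[6:6]
[7] read 'd'  n7⇒n8
[8] read 'd'  n8⇒n19 ·f
[9] read 'a'  n19⇒n20  ** P5@[7:9]
[10] read 'c'  n20⇒n13 ·f
[11] read 'd'  n13⇒n14  ** P3@[10:11]
[12] read 'b'  n14⇒n7 ·f  ** P2@[12:12]
[13] read 'd'  n7⇒n8
[14] read 'b'  n8⇒n9  ** P2@[14:14]
[15] read 'd'  n9⇒n10
[16] read 'c'  n10⇒n11  ** P1@[11:16]
[17] read 'a'  n11⇒n1 ·f
[18] read 'a'  n1⇒n1 ·f
[19] read 'a'  n1⇒n1 ·f
[20] read 'c'  n1⇒n13 ·f
[21] read 'd'  n13⇒n14  ** P3@[20:21]
[22] read 'b'  n14⇒n7 ·f  ** P2@[22:22]
[23] read 'd'  n7⇒n8
[24] read 'b'  n8⇒n9  ** P2@[24:24]
[25] read 'd'  n9⇒n10
[26] read 'c'  n10⇒n11  ** P1@[21:26]
[27] read 'd'  n11⇒n14 ·f  ** P3@[26:27]
[28] read 'd'  n14⇒n19 ·f
[29] read 'a'  n19⇒n20  ** P5@[27:29]
[30] read 'c'  n20⇒n13 ·f
[31] read 'd'  n13⇒n14  ** P3@[30:31]
[32] read 'd'  n14⇒n19 ·f
[33] read 'd'  n19⇒n19 ·f
[34] read 'a'  n19⇒n20  ** P5@[32:34]
[35] read 'd'  n20⇒n6 ·f
[36] read 'c'  n6⇒n13 ·f
[37] read 'c'  n13⇒n15
[38] read 'd'  n15⇒n21  ** P3@[37:38]
[39] read 'b'  n21⇒n22  ** P2@[39:39],P6@[36:39]
[40] read 'a'  n22⇒n1 ·f
[41] read 'b'  n1⇒n2  ** P2@[41:41]
[42] read 'd'  n2⇒n3
[43] read 'a'  n3⇒n4
[44] read 'c'  n4⇒n5  ** P0@[40:44]
[45] read 'c'  n5⇒n15 ·f
[46] read 'a'  n15⇒n1 ·f
[47] read 'd'  n1⇒n6 ·f
[48] read 'a'  n6⇒n1 ·f
[49] read 'd'  n1⇒n6 ·f
[50] read 'b'  n6⇒n7  ** P2@[50:50]
[51] read 'd'  n7⇒n8
[52] read 'b'  n8⇒n9  ** P2@[52:52]
[53] read 'd'  n9⇒n10
[54] read 'c'  n10⇒n11  ** P1@[49:54]
[55] read 'a'  n11⇒n1 ·f
[56] read 'a'  n1⇒n1 ·f
[57] read 'd'  n1⇒n6 ·f
[58] read 'b'  n6⇒n7  ** P2@[58:58]
[59] read 'b'  n7⇒n12 ·f  ** P2@[59:59]
[60] read 'd'  n12⇒n6 ·f
[61] read 'b'  n6⇒n7  ** P2@[61:61]

All matches (sorted): [[2,3],[3,2],[3,6],[6,2],[9,5],[11,3],[12,2],[14,2],[16,1],[21,3],[22,2],[24,2],[26,1],[27,3],[29,5],[31,3],[34,5],[38,3],[39,2],[39,6],[41,2],[44,0],[50,2],[52,2],[54,1],[58,2],[59,2],[61,2]]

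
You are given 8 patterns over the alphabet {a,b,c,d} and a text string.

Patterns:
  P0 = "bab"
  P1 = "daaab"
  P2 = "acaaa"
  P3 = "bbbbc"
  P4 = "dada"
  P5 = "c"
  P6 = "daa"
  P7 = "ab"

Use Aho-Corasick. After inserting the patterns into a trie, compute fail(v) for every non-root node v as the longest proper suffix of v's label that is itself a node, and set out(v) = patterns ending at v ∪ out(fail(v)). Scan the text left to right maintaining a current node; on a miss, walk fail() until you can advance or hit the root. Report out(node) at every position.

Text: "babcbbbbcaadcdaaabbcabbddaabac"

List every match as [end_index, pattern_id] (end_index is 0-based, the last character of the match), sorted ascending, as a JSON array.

Build:
Trie (insert patterns):
  0='ε' goto a→9 b→1 c→20 d→4
  1='b' goto a→2 b→14
  2='ba' goto b→3
  3='bab' goto ·  [P0 ends]
  4='d' goto a→5
  5='da' goto a→6 d→18
  6='daa' goto a→7  [P6 ends]
  7='daaa' goto b→8
  8='daaab' goto ·  [P1 ends]
  9='a' goto b→21 c→10
  10='ac' goto a→11
  11='aca' goto a→12
  12='acaa' goto a→13
  13='acaaa' goto ·  [P2 ends]
  14='bb' goto b→15
  15='bbb' goto b→16
  16='bbbb' goto c→17
  17='bbbbc' goto ·  [P3 ends]
  18='dad' goto a→19
  19='dada' goto ·  [P4 ends]
  20='c' goto ·  [P5 ends]
  21='ab' goto ·  [P7 ends]

BFS fail/out derivation:
  fail(1) 'b': from fail(0)=0 chase 'b': 0 ⇒ 0;  out=∅∪out(0)=∅
  fail(4) 'd': from fail(0)=0 chase 'd': 0 ⇒ 0;  out=∅∪out(0)=∅
  fail(9) 'a': from fail(0)=0 chase 'a': 0 ⇒ 0;  out=∅∪out(0)=∅
  fail(20) 'c': from fail(0)=0 chase 'c': 0 ⇒ 0;  out={5}∪out(0)={5}
  fail(2) 'ba': from fail(1)=0 chase 'a': 0 ⇒ 9;  out=∅∪out(9)=∅
  fail(5) 'da': from fail(4)=0 chase 'a': 0 ⇒ 9;  out=∅∪out(9)=∅
  fail(10) 'ac': from fail(9)=0 chase 'c': 0 ⇒ 20;  out=∅∪out(20)={5}
  fail(14) 'bb': from fail(1)=0 chase 'b': 0 ⇒ 1;  out=∅∪out(1)=∅
  fail(21) 'ab': from fail(9)=0 chase 'b': 0 ⇒ 1;  out={7}∪out(1)={7}
  fail(3) 'bab': from fail(2)=9 chase 'b': 9 ⇒ 21;  out={0}∪out(21)={0,7}
  fail(6) 'daa': from fail(5)=9 chase 'a': 9→0 ⇒ 9;  out={6}∪out(9)={6}
  fail(11) 'aca': from fail(10)=20 chase 'a': 20→0 ⇒ 9;  out=∅∪out(9)=∅
  fail(15) 'bbb': from fail(14)=1 chase 'b': 1 ⇒ 14;  out=∅∪out(14)=∅
  fail(18) 'dad': from fail(5)=9 chase 'd': 9→0 ⇒ 4;  out=∅∪out(4)=∅
  fail(7) 'daaa': from fail(6)=9 chase 'a': 9→0 ⇒ 9;  out=∅∪out(9)=∅
  fail(12) 'acaa': from fail(11)=9 chase 'a': 9→0 ⇒ 9;  out=∅∪out(9)=∅
  fail(16) 'bbbb': from fail(15)=14 chase 'b': 14 ⇒ 15;  out=∅∪out(15)=∅
  fail(19) 'dada': from fail(18)=4 chase 'a': 4 ⇒ 5;  out={4}∪out(5)={4}
  fail(8) 'daaab': from fail(7)=9 chase 'b': 9 ⇒ 21;  out={1}∪out(21)={1,7}
  fail(13) 'acaaa': from fail(12)=9 chase 'a': 9→0 ⇒ 9;  out={2}∪out(9)={2}
  fail(17) 'bbbbc': from fail(16)=15 chase 'c': 15→14→1→0 ⇒ 20;  out={3}∪out(20)={3,5}

Scan:
i=0 'b': node 0→1
i=1 'a': node 1→2
i=2 'b': node 2→3  → match P0@[0:2],P7@[1:2]
i=3 'c': node 3→20 (fail-walked)  → match P5@[3:3]
i=4 'b': node 20→1 (fail-walked)
i=5 'b': node 1→14
i=6 'b': node 14→15
i=7 'b': node 15→16
i=8 'c': node 16→17  → match P3@[4:8],P5@[8:8]
i=9 'a': node 17→9 (fail-walked)
i=10 'a': node 9→9 (fail-walked)
i=11 'd': node 9→4 (fail-walked)
i=12 'c': node 4→20 (fail-walked)  → match P5@[12:12]
i=13 'd': node 20→4 (fail-walked)
i=14 'a': node 4→5
i=15 'a': node 5→6  → match P6@[13:15]
i=16 'a': node 6→7
i=17 'b': node 7→8  → match P1@[13:17],P7@[16:17]
i=18 'b': node 8→14 (fail-walked)
i=19 'c': node 14→20 (fail-walked)  → match P5@[19:19]
i=20 'a': node 20→9 (fail-walked)
i=21 'b': node 9→21  → match P7@[20:21]
i=22 'b': node 21→14 (fail-walked)
i=23 'd': node 14→4 (fail-walked)
i=24 'd': node 4→4 (fail-walked)
i=25 'a': node 4→5
i=26 'a': node 5→6  → match P6@[24:26]
i=27 'b': node 6→21 (fail-walked)  → match P7@[26:27]
i=28 'a': node 21→2 (fail-walked)
i=29 'c': node 2→10 (fail-walked)  → match P5@[29:29]

Result: [[2,0],[2,7],[3,5],[8,3],[8,5],[12,5],[15,6],[17,1],[17,7],[19,5],[21,7],[26,6],[27,7],[29,5]]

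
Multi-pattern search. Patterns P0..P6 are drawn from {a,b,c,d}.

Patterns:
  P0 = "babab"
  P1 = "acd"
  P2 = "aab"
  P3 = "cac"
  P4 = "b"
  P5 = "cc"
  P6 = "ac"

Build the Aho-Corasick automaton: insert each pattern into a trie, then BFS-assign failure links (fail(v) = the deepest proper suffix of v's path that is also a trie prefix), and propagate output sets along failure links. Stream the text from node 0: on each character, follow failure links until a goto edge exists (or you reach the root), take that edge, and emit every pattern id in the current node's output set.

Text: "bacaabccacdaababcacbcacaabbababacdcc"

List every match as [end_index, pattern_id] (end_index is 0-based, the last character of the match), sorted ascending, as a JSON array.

Construct AC machine:
Trie nodes:
  0='ε' goto a→6 b→1 c→11
  1='b' goto a→2  ←P4
  2='ba' goto b→3
  3='bab' goto a→4
  4='baba' goto b→5
  5='babab' goto ·  ←P0
  6='a' goto a→9 c→7
  7='ac' goto d→8  ←P6
  8='acd' goto ·  ←P1
  9='aa' goto b→10
  10='aab' goto ·  ←P2
  11='c' goto a→12 c→14
  12='ca' goto c→13
  13='cac' goto ·  ←P3
  14='cc' goto ·  ←P5

BFS fail/out derivation:
  n1('b'): parent n0 fail=0; on 'b' 0 → fail=0;  out {4}∪∅={4}
  n6('a'): parent n0 fail=0; on 'a' 0 → fail=0;  out ∅∪∅=∅
  n11('c'): parent n0 fail=0; on 'c' 0 → fail=0;  out ∅∪∅=∅
  n2('ba'): parent n1 fail=0; on 'a' 0 → fail=6;  out ∅∪∅=∅
  n7('ac'): parent n6 fail=0; on 'c' 0 → fail=11;  out {6}∪∅={6}
  n9('aa'): parent n6 fail=0; on 'a' 0 → fail=6;  out ∅∪∅=∅
  n12('ca'): parent n11 fail=0; on 'a' 0 → fail=6;  out ∅∪∅=∅
  n14('cc'): parent n11 fail=0; on 'c' 0 → fail=11;  out {5}∪∅={5}
  n3('bab'): parent n2 fail=6; on 'b' 6→0 → fail=1;  out ∅∪{4}={4}
  n8('acd'): parent n7 fail=11; on 'd' 11→0 → fail=0;  out {1}∪∅={1}
  n10('aab'): parent n9 fail=6; on 'b' 6→0 → fail=1;  out {2}∪{4}={2,4}
  n13('cac'): parent n12 fail=6; on 'c' 6 → fail=7;  out {3}∪{6}={3,6}
  n4('baba'): parent n3 fail=1; on 'a' 1 → fail=2;  out ∅∪∅=∅
  n5('babab'): parent n4 fail=2; on 'b' 2 → fail=3;  out {0}∪{4}={0,4}

Scan:
[0] read 'b'  n0⇒n1  emit P4@[0:0]
[1] read 'a'  n1⇒n2
[2] read 'c'  n2⇒n7 ·f  emit P6@[1:2]
[3] read 'a'  n7⇒n12 ·f
[4] read 'a'  n12⇒n9 ·f
[5] read 'b'  n9⇒n10  emit P2@[3:5],P4@[5:5]
[6] read 'c'  n10⇒n11 ·f
[7] read 'c'  n11⇒n14  emit P5@[6:7]
[8] read 'a'  n14⇒n12 ·f
[9] read 'c'  n12⇒n13  emit P3@[7:9],P6@[8:9]
[10] read 'd'  n13⇒n8 ·f  emit P1@[8:10]
[11] read 'a'  n8⇒n6 ·f
[12] read 'a'  n6⇒n9
[13] read 'b'  n9⇒n10  emit P2@[11:13],P4@[13:13]
[14] read 'a'  n10⇒n2 ·f
[15] read 'b'  n2⇒n3  emit P4@[15:15]
[16] read 'c'  n3⇒n11 ·f
[17] read 'a'  n11⇒n12
[18] read 'c'  n12⇒n13  emit P3@[16:18],P6@[17:18]
[19] read 'b'  n13⇒n1 ·f  emit P4@[19:19]
[20] read 'c'  n1⇒n11 ·f
[21] read 'a'  n11⇒n12
[22] read 'c'  n12⇒n13  emit P3@[20:22],P6@[21:22]
[23] read 'a'  n13⇒n12 ·f
[24] read 'a'  n12⇒n9 ·f
[25] read 'b'  n9⇒n10  emit P2@[23:25],P4@[25:25]
[26] read 'b'  n10⇒n1 ·f  emit P4@[26:26]
[27] read 'a'  n1⇒n2
[28] read 'b'  n2⇒n3  emit P4@[28:28]
[29] read 'a'  n3⇒n4
[30] read 'b'  n4⇒n5  emit P0@[26:30],P4@[30:30]
[31] read 'a'  n5⇒n4 ·f
[32] read 'c'  n4⇒n7 ·f  emit P6@[31:32]
[33] read 'd'  n7⇒n8  emit P1@[31:33]
[34] read 'c'  n8⇒n11 ·f
[35] read 'c'  n11⇒n14  emit P5@[34:35]

Result: [[0,4],[2,6],[5,2],[5,4],[7,5],[9,3],[9,6],[10,1],[13,2],[13,4],[15,4],[18,3],[18,6],[19,4],[22,3],[22,6],[25,2],[25,4],[26,4],[28,4],[30,0],[30,4],[32,6],[33,1],[35,5]]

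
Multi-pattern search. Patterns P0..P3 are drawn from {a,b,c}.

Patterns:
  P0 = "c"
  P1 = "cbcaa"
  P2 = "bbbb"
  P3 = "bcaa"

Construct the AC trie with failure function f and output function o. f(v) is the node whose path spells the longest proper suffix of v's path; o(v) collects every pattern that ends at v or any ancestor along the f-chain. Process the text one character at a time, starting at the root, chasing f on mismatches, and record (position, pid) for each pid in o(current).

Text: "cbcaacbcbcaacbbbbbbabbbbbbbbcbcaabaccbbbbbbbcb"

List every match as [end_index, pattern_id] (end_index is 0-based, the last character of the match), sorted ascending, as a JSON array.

Build:
Trie (insert patterns):
  0='ε' goto b→6 c→1
  1='c' goto b→2  [P0 ends]
  2='cb' goto c→3
  3='cbc' goto a→4
  4='cbca' goto a→5
  5='cbcaa' goto ·  [P1 ends]
  6='b' goto b→7 c→10
  7='bb' goto b→8
  8='bbb' goto b→9
  9='bbbb' goto ·  [P2 ends]
  10='bc' goto a→11
  11='bca' goto a→12
  12='bcaa' goto ·  [P3 ends]

Failure links (BFS by depth):
  fail(1) 'c': from fail(0)=0 chase 'c': 0 ⇒ 0;  out={0}∪out(0)={0}
  fail(6) 'b': from fail(0)=0 chase 'b': 0 ⇒ 0;  out=∅∪out(0)=∅
  fail(2) 'cb': from fail(1)=0 chase 'b': 0 ⇒ 6;  out=∅∪out(6)=∅
  fail(7) 'bb': from fail(6)=0 chase 'b': 0 ⇒ 6;  out=∅∪out(6)=∅
  fail(10) 'bc': from fail(6)=0 chase 'c': 0 ⇒ 1;  out=∅∪out(1)={0}
  fail(3) 'cbc': from fail(2)=6 chase 'c': 6 ⇒ 10;  out=∅∪out(10)={0}
  fail(8) 'bbb': from fail(7)=6 chase 'b': 6 ⇒ 7;  out=∅∪out(7)=∅
  fail(11) 'bca': from fail(10)=1 chase 'a': 1→0 ⇒ 0;  out=∅∪out(0)=∅
  fail(4) 'cbca': from fail(3)=10 chase 'a': 10 ⇒ 11;  out=∅∪out(11)=∅
  fail(9) 'bbbb': from fail(8)=7 chase 'b': 7 ⇒ 8;  out={2}∪out(8)={2}
  fail(12) 'bcaa': from fail(11)=0 chase 'a': 0 ⇒ 0;  out={3}∪out(0)={3}
  fail(5) 'cbcaa': from fail(4)=11 chase 'a': 11 ⇒ 12;  out={1}∪out(12)={1,3}

Scan:
i=0 'c': node 0→1  emit P0@[0:0]
i=1 'b': node 1→2
i=2 'c': node 2→3  emit P0@[2:2]
i=3 'a': node 3→4
i=4 'a': node 4→5  emit P1@[0:4],P3@[1:4]
i=5 'c': node 5→1 (fail-walked)  emit P0@[5:5]
i=6 'b': node 1→2
i=7 'c': node 2→3  emit P0@[7:7]
i=8 'b': node 3→2 (fail-walked)
i=9 'c': node 2→3  emit P0@[9:9]
i=10 'a': node 3→4
i=11 'a': node 4→5  emit P1@[7:11],P3@[8:11]
i=12 'c': node 5→1 (fail-walked)  emit P0@[12:12]
i=13 'b': node 1→2
i=14 'b': node 2→7 (fail-walked)
i=15 'b': node 7→8
i=16 'b': node 8→9  emit P2@[13:16]
i=17 'b': node 9→9 (fail-walked)  emit P2@[14:17]
i=18 'b': node 9→9 (fail-walked)  emit P2@[15:18]
i=19 'a': node 9→0 (fail-walked)
i=20 'b': node 0→6
i=21 'b': node 6→7
i=22 'b': node 7→8
i=23 'b': node 8→9  emit P2@[20:23]
i=24 'b': node 9→9 (fail-walked)  emit P2@[21:24]
i=25 'b': node 9→9 (fail-walked)  emit P2@[22:25]
i=26 'b': node 9→9 (fail-walked)  emit P2@[23:26]
i=27 'b': node 9→9 (fail-walked)  emit P2@[24:27]
i=28 'c': node 9→10 (fail-walked)  emit P0@[28:28]
i=29 'b': node 10→2 (fail-walked)
i=30 'c': node 2→3  emit P0@[30:30]
i=31 'a': node 3→4
i=32 'a': node 4→5  emit P1@[28:32],P3@[29:32]
i=33 'b': node 5→6 (fail-walked)
i=34 'a': node 6→0 (fail-walked)
i=35 'c': node 0→1  emit P0@[35:35]
i=36 'c': node 1→1 (fail-walked)  emit P0@[36:36]
i=37 'b': node 1→2
i=38 'b': node 2→7 (fail-walked)
i=39 'b': node 7→8
i=40 'b': node 8→9  emit P2@[37:40]
i=41 'b': node 9→9 (fail-walked)  emit P2@[38:41]
i=42 'b': node 9→9 (fail-walked)  emit P2@[39:42]
i=43 'b': node 9→9 (fail-walked)  emit P2@[40:43]
i=44 'c': node 9→10 (fail-walked)  emit P0@[44:44]
i=45 'b': node 10→2 (fail-walked)

All matches (sorted): [[0,0],[2,0],[4,1],[4,3],[5,0],[7,0],[9,0],[11,1],[11,3],[12,0],[16,2],[17,2],[18,2],[23,2],[24,2],[25,2],[26,2],[27,2],[28,0],[30,0],[32,1],[32,3],[35,0],[36,0],[40,2],[41,2],[42,2],[43,2],[44,0]]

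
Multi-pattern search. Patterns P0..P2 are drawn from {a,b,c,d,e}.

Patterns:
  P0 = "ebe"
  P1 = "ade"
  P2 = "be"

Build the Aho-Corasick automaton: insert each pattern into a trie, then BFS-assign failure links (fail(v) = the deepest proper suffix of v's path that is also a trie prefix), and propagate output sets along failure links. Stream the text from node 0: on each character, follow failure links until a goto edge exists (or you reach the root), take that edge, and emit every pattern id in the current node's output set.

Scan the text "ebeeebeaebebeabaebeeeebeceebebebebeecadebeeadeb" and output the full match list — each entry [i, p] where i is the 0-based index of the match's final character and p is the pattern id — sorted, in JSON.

Construct AC machine:
Trie (insert patterns):
  0='ε' goto a→4 b→7 e→1
  1='e' goto b→2
  2='eb' goto e→3
  3='ebe' goto ·  [P0 ends]
  4='a' goto d→5
  5='ad' goto e→6
  6='ade' goto ·  [P1 ends]
  7='b' goto e→8
  8='be' goto ·  [P2 ends]

Failure links (BFS by depth):
  fail(1) 'e': from fail(0)=0 chase 'e': 0 ⇒ 0;  out=∅∪out(0)=∅
  fail(4) 'a': from fail(0)=0 chase 'a': 0 ⇒ 0;  out=∅∪out(0)=∅
  fail(7) 'b': from fail(0)=0 chase 'b': 0 ⇒ 0;  out=∅∪out(0)=∅
  fail(2) 'eb': from fail(1)=0 chase 'b': 0 ⇒ 7;  out=∅∪out(7)=∅
  fail(5) 'ad': from fail(4)=0 chase 'd': 0 ⇒ 0;  out=∅∪out(0)=∅
  fail(8) 'be': from fail(7)=0 chase 'e': 0 ⇒ 1;  out={2}∪out(1)={2}
  fail(3) 'ebe': from fail(2)=7 chase 'e': 7 ⇒ 8;  out={0}∪out(8)={0,2}
  fail(6) 'ade': from fail(5)=0 chase 'e': 0 ⇒ 1;  out={1}∪out(1)={1}

Run:
pos 0 'e': at 1
pos 1 'b': at 2
pos 2 'e': at 3  → match P0@[0:2],P2@[1:2]
pos 3 'e': at 1 (via fail)
pos 4 'e': at 1 (via fail)
pos 5 'b': at 2
pos 6 'e': at 3  → match P0@[4:6],P2@[5:6]
pos 7 'a': at 4 (via fail)
pos 8 'e': at 1 (via fail)
pos 9 'b': at 2
pos 10 'e': at 3  → match P0@[8:10],P2@[9:10]
pos 11 'b': at 2 (via fail)
pos 12 'e': at 3  → match P0@[10:12],P2@[11:12]
pos 13 'a': at 4 (via fail)
pos 14 'b': at 7 (via fail)
pos 15 'a': at 4 (via fail)
pos 16 'e': at 1 (via fail)
pos 17 'b': at 2
pos 18 'e': at 3  → match P0@[16:18],P2@[17:18]
pos 19 'e': at 1 (via fail)
pos 20 'e': at 1 (via fail)
pos 21 'e': at 1 (via fail)
pos 22 'b': at 2
pos 23 'e': at 3  → match P0@[21:23],P2@[22:23]
pos 24 'c': at 0 (via fail)
pos 25 'e': at 1
pos 26 'e': at 1 (via fail)
pos 27 'b': at 2
pos 28 'e': at 3  → match P0@[26:28],P2@[27:28]
pos 29 'b': at 2 (via fail)
pos 30 'e': at 3  → match P0@[28:30],P2@[29:30]
pos 31 'b': at 2 (via fail)
pos 32 'e': at 3  → match P0@[30:32],P2@[31:32]
pos 33 'b': at 2 (via fail)
pos 34 'e': at 3  → match P0@[32:34],P2@[33:34]
pos 35 'e': at 1 (via fail)
pos 36 'c': at 0 (via fail)
pos 37 'a': at 4
pos 38 'd': at 5
pos 39 'e': at 6  → match P1@[37:39]
pos 40 'b': at 2 (via fail)
pos 41 'e': at 3  → match P0@[39:41],P2@[40:41]
pos 42 'e': at 1 (via fail)
pos 43 'a': at 4 (via fail)
pos 44 'd': at 5
pos 45 'e': at 6  → match P1@[43:45]
pos 46 'b': at 2 (via fail)

Matches: [[2,0],[2,2],[6,0],[6,2],[10,0],[10,2],[12,0],[12,2],[18,0],[18,2],[23,0],[23,2],[28,0],[28,2],[30,0],[30,2],[32,0],[32,2],[34,0],[34,2],[39,1],[41,0],[41,2],[45,1]]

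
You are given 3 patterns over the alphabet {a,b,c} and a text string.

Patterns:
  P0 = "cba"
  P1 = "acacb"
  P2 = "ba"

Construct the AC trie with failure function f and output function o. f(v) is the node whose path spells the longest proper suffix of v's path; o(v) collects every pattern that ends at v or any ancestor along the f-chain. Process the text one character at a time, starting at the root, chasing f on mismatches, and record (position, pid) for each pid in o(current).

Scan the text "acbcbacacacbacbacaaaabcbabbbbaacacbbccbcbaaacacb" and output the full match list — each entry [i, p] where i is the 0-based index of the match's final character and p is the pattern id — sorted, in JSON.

Build automaton:
Trie (insert patterns):
  n0 'ε': a→4 b→9 c→1
  n1 'c': b→2
  n2 'cb': a→3
  n3 'cba': ·  ←P0
  n4 'a': c→5
  n5 'ac': a→6
  n6 'aca': c→7
  n7 'acac': b→8
  n8 'acacb': ·  ←P1
  n9 'b': a→10
  n10 'ba': ·  ←P2

Failure links (BFS by depth):
  fail(1) 'c': from fail(0)=0 chase 'c': 0 ⇒ 0;  out=∅∪out(0)=∅
  fail(4) 'a': from fail(0)=0 chase 'a': 0 ⇒ 0;  out=∅∪out(0)=∅
  fail(9) 'b': from fail(0)=0 chase 'b': 0 ⇒ 0;  out=∅∪out(0)=∅
  fail(2) 'cb': from fail(1)=0 chase 'b': 0 ⇒ 9;  out=∅∪out(9)=∅
  fail(5) 'ac': from fail(4)=0 chase 'c': 0 ⇒ 1;  out=∅∪out(1)=∅
  fail(10) 'ba': from fail(9)=0 chase 'a': 0 ⇒ 4;  out={2}∪out(4)={2}
  fail(3) 'cba': from fail(2)=9 chase 'a': 9 ⇒ 10;  out={0}∪out(10)={0,2}
  fail(6) 'aca': from fail(5)=1 chase 'a': 1→0 ⇒ 4;  out=∅∪out(4)=∅
  fail(7) 'acac': from fail(6)=4 chase 'c': 4 ⇒ 5;  out=∅∪out(5)=∅
  fail(8) 'acacb': from fail(7)=5 chase 'b': 5→1 ⇒ 2;  out={1}∪out(2)={1}

Scan:
[0] read 'a'  n0⇒n4
[1] read 'c'  n4⇒n5
[2] read 'b'  n5⇒n2 ·f
[3] read 'c'  n2⇒n1 ·f
[4] read 'b'  n1⇒n2
[5] read 'a'  n2⇒n3  ** P0@[3:5],P2@[4:5]
[6] read 'c'  n3⇒n5 ·f
[7] read 'a'  n5⇒n6
[8] read 'c'  n6⇒n7
[9] read 'a'  n7⇒n6 ·f
[10] read 'c'  n6⇒n7
[11] read 'b'  n7⇒n8  ** P1@[7:11]
[12] read 'a'  n8⇒n3 ·f  ** P0@[10:12],P2@[11:12]
[13] read 'c'  n3⇒n5 ·f
[14] read 'b'  n5⇒n2 ·f
[15] read 'a'  n2⇒n3  ** P0@[13:15],P2@[14:15]
[16] read 'c'  n3⇒n5 ·f
[17] read 'a'  n5⇒n6
[18] read 'a'  n6⇒n4 ·f
[19] read 'a'  n4⇒n4 ·f
[20] read 'a'  n4⇒n4 ·f
[21] read 'b'  n4⇒n9 ·f
[22] read 'c'  n9⇒n1 ·f
[23] read 'b'  n1⇒n2
[24] read 'a'  n2⇒n3  ** P0@[22:24],P2@[23:24]
[25] read 'b'  n3⇒n9 ·f
[26] read 'b'  n9⇒n9 ·f
[27] read 'b'  n9⇒n9 ·f
[28] read 'b'  n9⇒n9 ·f
[29] read 'a'  n9⇒n10  ** P2@[28:29]
[30] read 'a'  n10⇒n4 ·f
[31] read 'c'  n4⇒n5
[32] read 'a'  n5⇒n6
[33] read 'c'  n6⇒n7
[34] read 'b'  n7⇒n8  ** P1@[30:34]
[35] read 'b'  n8⇒n9 ·f
[36] read 'c'  n9⇒n1 ·f
[37] read 'c'  n1⇒n1 ·f
[38] read 'b'  n1⇒n2
[39] read 'c'  n2⇒n1 ·f
[40] read 'b'  n1⇒n2
[41] read 'a'  n2⇒n3  ** P0@[39:41],P2@[40:41]
[42] read 'a'  n3⇒n4 ·f
[43] read 'a'  n4⇒n4 ·f
[44] read 'c'  n4⇒n5
[45] read 'a'  n5⇒n6
[46] read 'c'  n6⇒n7
[47] read 'b'  n7⇒n8  ** P1@[43:47]

All matches (sorted): [[5,0],[5,2],[11,1],[12,0],[12,2],[15,0],[15,2],[24,0],[24,2],[29,2],[34,1],[41,0],[41,2],[47,1]]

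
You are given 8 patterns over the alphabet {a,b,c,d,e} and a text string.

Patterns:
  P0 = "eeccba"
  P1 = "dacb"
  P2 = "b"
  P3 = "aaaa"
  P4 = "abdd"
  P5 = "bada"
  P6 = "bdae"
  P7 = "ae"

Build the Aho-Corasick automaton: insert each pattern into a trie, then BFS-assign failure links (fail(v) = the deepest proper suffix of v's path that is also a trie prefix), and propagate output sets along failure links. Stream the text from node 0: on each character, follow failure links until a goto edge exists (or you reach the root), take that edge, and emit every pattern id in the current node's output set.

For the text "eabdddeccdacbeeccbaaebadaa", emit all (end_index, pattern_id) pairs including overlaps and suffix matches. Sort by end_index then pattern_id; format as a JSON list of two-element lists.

Build:
Trie nodes:
  n0 'ε': a→12 b→11 d→7 e→1
  n1 'e': e→2
  n2 'ee': c→3
  n3 'eec': c→4
  n4 'eecc': b→5
  n5 'eeccb': a→6
  n6 'eeccba': ·  ←P0
  n7 'd': a→8
  n8 'da': c→9
  n9 'dac': b→10
  n10 'dacb': ·  ←P1
  n11 'b': a→19 d→22  ←P2
  n12 'a': a→13 b→16 e→25
  n13 'aa': a→14
  n14 'aaa': a→15
  n15 'aaaa': ·  ←P3
  n16 'ab': d→17
  n17 'abd': d→18
  n18 'abdd': ·  ←P4
  n19 'ba': d→20
  n20 'bad': a→21
  n21 'bada': ·  ←P5
  n22 'bd': a→23
  n23 'bda': e→24
  n24 'bdae': ·  ←P6
  n25 'ae': ·  ←P7

Failure links (BFS by depth):
  fail(1) 'e': from fail(0)=0 chase 'e': 0 ⇒ 0;  out=∅∪out(0)=∅
  fail(7) 'd': from fail(0)=0 chase 'd': 0 ⇒ 0;  out=∅∪out(0)=∅
  fail(11) 'b': from fail(0)=0 chase 'b': 0 ⇒ 0;  out={2}∪out(0)={2}
  fail(12) 'a': from fail(0)=0 chase 'a': 0 ⇒ 0;  out=∅∪out(0)=∅
  fail(2) 'ee': from fail(1)=0 chase 'e': 0 ⇒ 1;  out=∅∪out(1)=∅
  fail(8) 'da': from fail(7)=0 chase 'a': 0 ⇒ 12;  out=∅∪out(12)=∅
  fail(13) 'aa': from fail(12)=0 chase 'a': 0 ⇒ 12;  out=∅∪out(12)=∅
  fail(16) 'ab': from fail(12)=0 chase 'b': 0 ⇒ 11;  out=∅∪out(11)={2}
  fail(19) 'ba': from fail(11)=0 chase 'a': 0 ⇒ 12;  out=∅∪out(12)=∅
  fail(22) 'bd': from fail(11)=0 chase 'd': 0 ⇒ 7;  out=∅∪out(7)=∅
  fail(25) 'ae': from fail(12)=0 chase 'e': 0 ⇒ 1;  out={7}∪out(1)={7}
  fail(3) 'eec': from fail(2)=1 chase 'c': 1→0 ⇒ 0;  out=∅∪out(0)=∅
  fail(9) 'dac': from fail(8)=12 chase 'c': 12→0 ⇒ 0;  out=∅∪out(0)=∅
  fail(14) 'aaa': from fail(13)=12 chase 'a': 12 ⇒ 13;  out=∅∪out(13)=∅
  fail(17) 'abd': from fail(16)=11 chase 'd': 11 ⇒ 22;  out=∅∪out(22)=∅
  fail(20) 'bad': from fail(19)=12 chase 'd': 12→0 ⇒ 7;  out=∅∪out(7)=∅
  fail(23) 'bda': from fail(22)=7 chase 'a': 7 ⇒ 8;  out=∅∪out(8)=∅
  fail(4) 'eecc': from fail(3)=0 chase 'c': 0 ⇒ 0;  out=∅∪out(0)=∅
  fail(10) 'dacb': from fail(9)=0 chase 'b': 0 ⇒ 11;  out={1}∪out(11)={1,2}
  fail(15) 'aaaa': from fail(14)=13 chase 'a': 13 ⇒ 14;  out={3}∪out(14)={3}
  fail(18) 'abdd': from fail(17)=22 chase 'd': 22→7→0 ⇒ 7;  out={4}∪out(7)={4}
  fail(21) 'bada': from fail(20)=7 chase 'a': 7 ⇒ 8;  out={5}∪out(8)={5}
  fail(24) 'bdae': from fail(23)=8 chase 'e': 8→12 ⇒ 25;  out={6}∪out(25)={6,7}
  fail(5) 'eeccb': from fail(4)=0 chase 'b': 0 ⇒ 11;  out=∅∪out(11)={2}
  fail(6) 'eeccba': from fail(5)=11 chase 'a': 11 ⇒ 19;  out={0}∪out(19)={0}

Run:
pos 0 'e': at 1
pos 1 'a': at 12 (fail-walked)
pos 2 'b': at 16  → match P2@[2:2]
pos 3 'd': at 17
pos 4 'd': at 18  → match P4@[1:4]
pos 5 'd': at 7 (fail-walked)
pos 6 'e': at 1 (fail-walked)
pos 7 'c': at 0 (fail-walked)
pos 8 'c': at 0
pos 9 'd': at 7
pos 10 'a': at 8
pos 11 'c': at 9
pos 12 'b': at 10  → match P1@[9:12],P2@[12:12]
pos 13 'e': at 1 (fail-walked)
pos 14 'e': at 2
pos 15 'c': at 3
pos 16 'c': at 4
pos 17 'b': at 5  → match P2@[17:17]
pos 18 'a': at 6  → match P0@[13:18]
pos 19 'a': at 13 (fail-walked)
pos 20 'e': at 25 (fail-walked)  → match P7@[19:20]
pos 21 'b': at 11 (fail-walked)  → match P2@[21:21]
pos 22 'a': at 19
pos 23 'd': at 20
pos 24 'a': at 21  → match P5@[21:24]
pos 25 'a': at 13 (fail-walked)

Matches: [[2,2],[4,4],[12,1],[12,2],[17,2],[18,0],[20,7],[21,2],[24,5]]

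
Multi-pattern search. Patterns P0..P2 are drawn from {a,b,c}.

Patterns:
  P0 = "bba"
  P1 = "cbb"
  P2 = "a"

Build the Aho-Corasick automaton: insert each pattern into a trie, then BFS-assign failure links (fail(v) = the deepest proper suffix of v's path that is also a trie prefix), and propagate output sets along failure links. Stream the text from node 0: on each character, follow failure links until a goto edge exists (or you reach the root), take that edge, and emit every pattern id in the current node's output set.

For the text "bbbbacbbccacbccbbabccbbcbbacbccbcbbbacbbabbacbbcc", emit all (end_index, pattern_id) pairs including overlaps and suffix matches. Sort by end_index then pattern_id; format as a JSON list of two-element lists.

Build automaton:
Trie (insert patterns):
  n0 'ε': a→7 b→1 c→4
  n1 'b': b→2
  n2 'bb': a→3
  n3 'bba': ·  [P0 ends]
  n4 'c': b→5
  n5 'cb': b→6
  n6 'cbb': ·  [P1 ends]
  n7 'a': ·  [P2 ends]

Failure links (BFS by depth):
  n1('b'): parent n0 fail=0; on 'b' 0 → fail=0;  out ∅∪∅=∅
  n4('c'): parent n0 fail=0; on 'c' 0 → fail=0;  out ∅∪∅=∅
  n7('a'): parent n0 fail=0; on 'a' 0 → fail=0;  out {2}∪∅={2}
  n2('bb'): parent n1 fail=0; on 'b' 0 → fail=1;  out ∅∪∅=∅
  n5('cb'): parent n4 fail=0; on 'b' 0 → fail=1;  out ∅∪∅=∅
  n3('bba'): parent n2 fail=1; on 'a' 1→0 → fail=7;  out {0}∪{2}={0,2}
  n6('cbb'): parent n5 fail=1; on 'b' 1 → fail=2;  out {1}∪∅={1}

Text stream:
pos 0 'b': at 1
pos 1 'b': at 2
pos 2 'b': at 2 (via fail)
pos 3 'b': at 2 (via fail)
pos 4 'a': at 3  → match P0@[2:4],P2@[4:4]
pos 5 'c': at 4 (via fail)
pos 6 'b': at 5
pos 7 'b': at 6  → match P1@[5:7]
pos 8 'c': at 4 (via fail)
pos 9 'c': at 4 (via fail)
pos 10 'a': at 7 (via fail)  → match P2@[10:10]
pos 11 'c': at 4 (via fail)
pos 12 'b': at 5
pos 13 'c': at 4 (via fail)
pos 14 'c': at 4 (via fail)
pos 15 'b': at 5
pos 16 'b': at 6  → match P1@[14:16]
pos 17 'a': at 3 (via fail)  → match P0@[15:17],P2@[17:17]
pos 18 'b': at 1 (via fail)
pos 19 'c': at 4 (via fail)
pos 20 'c': at 4 (via fail)
pos 21 'b': at 5
pos 22 'b': at 6  → match P1@[20:22]
pos 23 'c': at 4 (via fail)
pos 24 'b': at 5
pos 25 'b': at 6  → match P1@[23:25]
pos 26 'a': at 3 (via fail)  → match P0@[24:26],P2@[26:26]
pos 27 'c': at 4 (via fail)
pos 28 'b': at 5
pos 29 'c': at 4 (via fail)
pos 30 'c': at 4 (via fail)
pos 31 'b': at 5
pos 32 'c': at 4 (via fail)
pos 33 'b': at 5
pos 34 'b': at 6  → match P1@[32:34]
pos 35 'b': at 2 (via fail)
pos 36 'a': at 3  → match P0@[34:36],P2@[36:36]
pos 37 'c': at 4 (via fail)
pos 38 'b': at 5
pos 39 'b': at 6  → match P1@[37:39]
pos 40 'a': at 3 (via fail)  → match P0@[38:40],P2@[40:40]
pos 41 'b': at 1 (via fail)
pos 42 'b': at 2
pos 43 'a': at 3  → match P0@[41:43],P2@[43:43]
pos 44 'c': at 4 (via fail)
pos 45 'b': at 5
pos 46 'b': at 6  → match P1@[44:46]
pos 47 'c': at 4 (via fail)
pos 48 'c': at 4 (via fail)

All matches (sorted): [[4,0],[4,2],[7,1],[10,2],[16,1],[17,0],[17,2],[22,1],[25,1],[26,0],[26,2],[34,1],[36,0],[36,2],[39,1],[40,0],[40,2],[43,0],[43,2],[46,1]]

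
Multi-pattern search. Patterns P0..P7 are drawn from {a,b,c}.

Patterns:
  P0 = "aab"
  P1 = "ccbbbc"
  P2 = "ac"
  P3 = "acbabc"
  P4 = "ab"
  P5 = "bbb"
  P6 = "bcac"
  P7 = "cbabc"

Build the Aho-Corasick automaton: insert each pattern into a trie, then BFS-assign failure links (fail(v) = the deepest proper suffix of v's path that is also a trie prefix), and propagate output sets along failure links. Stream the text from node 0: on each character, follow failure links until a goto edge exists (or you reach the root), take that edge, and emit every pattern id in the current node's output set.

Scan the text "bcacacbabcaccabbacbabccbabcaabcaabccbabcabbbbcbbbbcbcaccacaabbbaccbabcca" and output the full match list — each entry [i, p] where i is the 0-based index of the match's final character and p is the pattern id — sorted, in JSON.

Build automaton:
Trie (insert patterns):
  n0 'ε': a→1 b→16 c→4
  n1 'a': a→2 b→15 c→10
  n2 'aa': b→3
  n3 'aab': ·  ←P0
  n4 'c': b→22 c→5
  n5 'cc': b→6
  n6 'ccb': b→7
  n7 'ccbb': b→8
  n8 'ccbbb': c→9
  n9 'ccbbbc': ·  ←P1
  n10 'ac': b→11  ←P2
  n11 'acb': a→12
  n12 'acba': b→13
  n13 'acbab': c→14
  n14 'acbabc': ·  ←P3
  n15 'ab': ·  ←P4
  n16 'b': b→17 c→19
  n17 'bb': b→18
  n18 'bbb': ·  ←P5
  n19 'bc': a→20
  n20 'bca': c→21
  n21 'bcac': ·  ←P6
  n22 'cb': a→23
  n23 'cba': b→24
  n24 'cbab': c→25
  n25 'cbabc': ·  ←P7

Failure links (BFS by depth):
  n1('a'): parent n0 fail=0; on 'a' 0 → fail=0;  out ∅∪∅=∅
  n4('c'): parent n0 fail=0; on 'c' 0 → fail=0;  out ∅∪∅=∅
  n16('b'): parent n0 fail=0; on 'b' 0 → fail=0;  out ∅∪∅=∅
  n2('aa'): parent n1 fail=0; on 'a' 0 → fail=1;  out ∅∪∅=∅
  n5('cc'): parent n4 fail=0; on 'c' 0 → fail=4;  out ∅∪∅=∅
  n10('ac'): parent n1 fail=0; on 'c' 0 → fail=4;  out {2}∪∅={2}
  n15('ab'): parent n1 fail=0; on 'b' 0 → fail=16;  out {4}∪∅={4}
  n17('bb'): parent n16 fail=0; on 'b' 0 → fail=16;  out ∅∪∅=∅
  n19('bc'): parent n16 fail=0; on 'c' 0 → fail=4;  out ∅∪∅=∅
  n22('cb'): parent n4 fail=0; on 'b' 0 → fail=16;  out ∅∪∅=∅
  n3('aab'): parent n2 fail=1; on 'b' 1 → fail=15;  out {0}∪{4}={0,4}
  n6('ccb'): parent n5 fail=4; on 'b' 4 → fail=22;  out ∅∪∅=∅
  n11('acb'): parent n10 fail=4; on 'b' 4 → fail=22;  out ∅∪∅=∅
  n18('bbb'): parent n17 fail=16; on 'b' 16 → fail=17;  out {5}∪∅={5}
  n20('bca'): parent n19 fail=4; on 'a' 4→0 → fail=1;  out ∅∪∅=∅
  n23('cba'): parent n22 fail=16; on 'a' 16→0 → fail=1;  out ∅∪∅=∅
  n7('ccbb'): parent n6 fail=22; on 'b' 22→16 → fail=17;  out ∅∪∅=∅
  n12('acba'): parent n11 fail=22; on 'a' 22 → fail=23;  out ∅∪∅=∅
  n21('bcac'): parent n20 fail=1; on 'c' 1 → fail=10;  out {6}∪{2}={2,6}
  n24('cbab'): parent n23 fail=1; on 'b' 1 → fail=15;  out ∅∪{4}={4}
  n8('ccbbb'): parent n7 fail=17; on 'b' 17 → fail=18;  out ∅∪{5}={5}
  n13('acbab'): parent n12 fail=23; on 'b' 23 → fail=24;  out ∅∪{4}={4}
  n25('cbabc'): parent n24 fail=15; on 'c' 15→16 → fail=19;  out {7}∪∅={7}
  n9('ccbbbc'): parent n8 fail=18; on 'c' 18→17→16 → fail=19;  out {1}∪∅={1}
  n14('acbabc'): parent n13 fail=24; on 'c' 24 → fail=25;  out {3}∪{7}={3,7}

Text stream:
i=0 'b': node 0→16
i=1 'c': node 16→19
i=2 'a': node 19→20
i=3 'c': node 20→21  ** P2@[2:3],P6@[0:3]
i=4 'a': node 21→1 (via fail)
i=5 'c': node 1→10  ** P2@[4:5]
i=6 'b': node 10→11
i=7 'a': node 11→12
i=8 'b': node 12→13  ** P4@[7:8]
i=9 'c': node 13→14  ** P3@[4:9],P7@[5:9]
i=10 'a': node 14→20 (via fail)
i=11 'c': node 20→21  ** P2@[10:11],P6@[8:11]
i=12 'c': node 21→5 (via fail)
i=13 'a': node 5→1 (via fail)
i=14 'b': node 1→15  ** P4@[13:14]
i=15 'b': node 15→17 (via fail)
i=16 'a': node 17→1 (via fail)
i=17 'c': node 1→10  ** P2@[16:17]
i=18 'b': node 10→11
i=19 'a': node 11→12
i=20 'b': node 12→13  ** P4@[19:20]
i=21 'c': node 13→14  ** P3@[16:21],P7@[17:21]
i=22 'c': node 14→5 (via fail)
i=23 'b': node 5→6
i=24 'a': node 6→23 (via fail)
i=25 'b': node 23→24  ** P4@[24:25]
i=26 'c': node 24→25  ** P7@[22:26]
i=27 'a': node 25→20 (via fail)
i=28 'a': node 20→2 (via fail)
i=29 'b': node 2→3  ** P0@[27:29],P4@[28:29]
i=30 'c': node 3→19 (via fail)
i=31 'a': node 19→20
i=32 'a': node 20→2 (via fail)
i=33 'b': node 2→3  ** P0@[31:33],P4@[32:33]
i=34 'c': node 3→19 (via fail)
i=35 'c': node 19→5 (via fail)
i=36 'b': node 5→6
i=37 'a': node 6→23 (via fail)
i=38 'b': node 23→24  ** P4@[37:38]
i=39 'c': node 24→25  ** P7@[35:39]
i=40 'a': node 25→20 (via fail)
i=41 'b': node 20→15 (via fail)  ** P4@[40:41]
i=42 'b': node 15→17 (via fail)
i=43 'b': node 17→18  ** P5@[41:43]
i=44 'b': node 18→18 (via fail)  ** P5@[42:44]
i=45 'c': node 18→19 (via fail)
i=46 'b': node 19→22 (via fail)
i=47 'b': node 22→17 (via fail)
i=48 'b': node 17→18  ** P5@[46:48]
i=49 'b': node 18→18 (via fail)  ** P5@[47:49]
i=50 'c': node 18→19 (via fail)
i=51 'b': node 19→22 (via fail)
i=52 'c': node 22→19 (via fail)
i=53 'a': node 19→20
i=54 'c': node 20→21  ** P2@[53:54],P6@[51:54]
i=55 'c': node 21→5 (via fail)
i=56 'a': node 5→1 (via fail)
i=57 'c': node 1→10  ** P2@[56:57]
i=58 'a': node 10→1 (via fail)
i=59 'a': node 1→2
i=60 'b': node 2→3  ** P0@[58:60],P4@[59:60]
i=61 'b': node 3→17 (via fail)
i=62 'b': node 17→18  ** P5@[60:62]
i=63 'a': node 18→1 (via fail)
i=64 'c': node 1→10  ** P2@[63:64]
i=65 'c': node 10→5 (via fail)
i=66 'b': node 5→6
i=67 'a': node 6→23 (via fail)
i=68 'b': node 23→24  ** P4@[67:68]
i=69 'c': node 24→25  ** P7@[65:69]
i=70 'c': node 25→5 (via fail)
i=71 'a': node 5→1 (via fail)

Result: [[3,2],[3,6],[5,2],[8,4],[9,3],[9,7],[11,2],[11,6],[14,4],[17,2],[20,4],[21,3],[21,7],[25,4],[26,7],[29,0],[29,4],[33,0],[33,4],[38,4],[39,7],[41,4],[43,5],[44,5],[48,5],[49,5],[54,2],[54,6],[57,2],[60,0],[60,4],[62,5],[64,2],[68,4],[69,7]]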